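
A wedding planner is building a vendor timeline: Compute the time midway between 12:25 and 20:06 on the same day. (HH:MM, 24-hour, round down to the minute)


Start time: 12:25 = 745 minutes from midnight
End time: 20:06 = 1206 minutes from midnight
Sum: 745 + 1206 = 1951
Midpoint: 1951 / 2 = 975 minutes
Convert: 975 / 60 = 16 hours, 15 minutes
Result: 16:15

16:15


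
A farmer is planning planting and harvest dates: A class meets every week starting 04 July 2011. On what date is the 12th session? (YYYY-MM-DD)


First occurrence: 2011-07-04 (occurrence 1)
Each occurrence is 7 days after the previous.
Occurrence 12 is 11 weeks after the first.
11 weeks = 77 days
2011-07-04 + 77 days = 2011-09-19

2011-09-19


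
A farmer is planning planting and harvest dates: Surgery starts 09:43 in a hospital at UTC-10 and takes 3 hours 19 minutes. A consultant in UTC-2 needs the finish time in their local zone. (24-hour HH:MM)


Start: 09:43 in UTC-10
Step 1 - add duration:
  minutes: 43 + 19 = 62 (carry 1h)
  hours: 9 + 3 + 1 = 13
  end in UTC-10: 13:02
Step 2 - convert UTC-10 -> UTC-2:
  offset difference: -2 - (-10) = 8 hours
  13 + (8) = 21 -> mod 24 = 21
Result: 21:02 in UTC-2

21:02


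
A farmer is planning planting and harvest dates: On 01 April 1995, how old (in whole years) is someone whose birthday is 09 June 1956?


Birth: 1956-06-09
Reference: 1995-04-01
Year difference: 1995 - 1956 = 39
Has birthday (06-09) occurred by 04-01? No
Birthday not yet reached this year -> subtract 1
Age in full years: 38

38


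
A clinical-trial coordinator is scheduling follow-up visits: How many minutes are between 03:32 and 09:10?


Start time: 03:32 = 212 minutes from midnight
End time: 09:10 = 550 minutes from midnight
Difference: 550 - 212 = 338 minutes
That is 5 hours and 38 minutes

338


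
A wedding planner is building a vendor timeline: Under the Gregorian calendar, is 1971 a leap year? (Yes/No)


Year: 1971
Divisible by 4? 1971 / 4 = 492.75 -> No
Not divisible by 4, so NOT a leap year

No


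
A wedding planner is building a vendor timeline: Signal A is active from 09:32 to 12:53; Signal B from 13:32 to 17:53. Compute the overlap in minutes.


Interval A: [572, 773] minutes from midnight
Interval B: [812, 1073] minutes from midnight
Overlap start = max(572, 812) = 812
Overlap end = min(773, 1073) = 773
End <= start, so the intervals do not overlap: 0 minutes

0


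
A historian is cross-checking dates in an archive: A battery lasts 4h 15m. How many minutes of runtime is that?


Hours: 4
Extra minutes: 15
Minutes per hour: 60
Hours to minutes: 4 x 60 = 240
Total: 240 + 15 = 255

255


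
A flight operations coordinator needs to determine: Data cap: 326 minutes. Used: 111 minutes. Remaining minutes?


Total budget: 326 minutes
Time used: 111 minutes
Remaining: 326 - 111 = 215 minutes
Percent used: 34.0%
Percent remaining: 66.0%

215


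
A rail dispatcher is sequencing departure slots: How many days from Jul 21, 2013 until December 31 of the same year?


Start: July 21, 2013
End: December 31, 2013
Days left in July: 10
August: 31
September: 30
October: 31
November: 30
... plus remaining months
Sum of remaining months: 153
Total: 10 + 153 = 163

163


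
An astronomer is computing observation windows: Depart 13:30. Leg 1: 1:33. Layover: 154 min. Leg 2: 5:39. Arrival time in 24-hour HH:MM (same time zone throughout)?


Depart: 13:30
Leg 1: +93 min -> 15:03
Layover: +154 min -> 17:37
Leg 2: +339 min -> 23:16
Total travel: 586 minutes = 9h 46m
Arrival: 23:16

23:16


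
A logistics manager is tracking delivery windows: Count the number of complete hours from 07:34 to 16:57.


Start: 07:34
End: 16:57
Hour difference: 16 - 7 = 9 hours
Minute difference: 57 - 34 = 23 minutes
Total minutes: 563
Complete hours: 563 / 60 = 9 (remainder 23)

9


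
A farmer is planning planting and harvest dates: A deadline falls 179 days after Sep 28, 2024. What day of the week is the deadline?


Start: 2024-09-28 (Saturday)
Step 1 - find target date: add 179 days
  2024-09-28 + 179 days = 2025-03-26
Step 2 - day of week:
  179 mod 7 = 4
  Saturday + 4 days -> Wednesday
Result: Wednesday (2025-03-26)

Wednesday


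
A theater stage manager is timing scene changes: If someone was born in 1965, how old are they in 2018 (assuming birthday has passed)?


Birth year: 1965
Current year: 2018
Age = current year - birth year
Age = 2018 - 1965 = 53

53


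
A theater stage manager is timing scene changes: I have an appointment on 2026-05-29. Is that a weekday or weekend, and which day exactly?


Date: 2026-05-29
January 1, 2026 is a Thursday
Day of year: 149
Offset from Jan 1: 148 days
148 mod 7 = 1
Result: Friday

Friday


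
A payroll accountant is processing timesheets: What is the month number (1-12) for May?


Calendar month order:
4. April
5. May <--
6. June
May is month number 5

5


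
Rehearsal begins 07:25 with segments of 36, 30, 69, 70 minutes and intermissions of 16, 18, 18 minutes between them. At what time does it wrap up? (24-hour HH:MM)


Start: 07:25 = 445 min from midnight
  after task 1 (36 min): 08:01
  after break (16 min): 08:17
  after task 2 (30 min): 08:47
  after break (18 min): 09:05
  after task 3 (69 min): 10:14
  after break (18 min): 10:32
  after task 4 (70 min): 11:42
Total elapsed: 257 minutes
End time: 11:42

11:42


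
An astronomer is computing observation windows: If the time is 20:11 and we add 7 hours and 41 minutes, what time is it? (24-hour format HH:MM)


Start time: 20:11
Adding: 7 hours 41 minutes
Minutes: 11 + 41 = 52
Hours: 20 + 7 + 0 = 27
Hour wraparound: 27 mod 24 = 3
Result: 03:52

03:52


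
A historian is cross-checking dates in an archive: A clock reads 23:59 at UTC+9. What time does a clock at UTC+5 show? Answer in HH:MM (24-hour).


Local time: 23:59 at UTC+9 (offset 9h)
Target zone: UTC+5 (offset 5h)
Difference: 5 - (9) = -4 hours
Calculation: 23 + (-4) = 19
Result: 19:59

19:59


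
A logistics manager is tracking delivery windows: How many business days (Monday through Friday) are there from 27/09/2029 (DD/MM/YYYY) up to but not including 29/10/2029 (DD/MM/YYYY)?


Start: 2029-09-27 (Thursday)
End (exclusive): 2029-10-29 (Monday)
Total calendar days: 32
Full weeks: 32 // 7 = 4 -> 20 weekdays
Remaining 4 days starting on Thursday:
  Thu(w), Fri(w), Sat(-), Sun(-) -> 2 weekdays
Total business days: 20 + 2 = 22

22


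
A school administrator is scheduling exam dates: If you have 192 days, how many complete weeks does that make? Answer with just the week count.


Total days: 192
Days per week: 7
Division: 192 / 7 = 27 remainder 3
Complete weeks: 27
Remaining days: 3

27


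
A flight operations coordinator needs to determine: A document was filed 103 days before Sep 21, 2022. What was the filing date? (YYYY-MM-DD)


Start: 2022-09-21
Subtracting 103 days
Days already passed in September: 21
After going back through September: 82 more days to subtract
August 2022: 31 days, 51 remaining
July 2022: 31 days, 20 remaining
June 2022 has 30 days, need 20
Result: 2022-06-10

2022-06-10


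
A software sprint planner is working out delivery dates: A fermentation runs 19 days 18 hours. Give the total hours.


Days: 19
Extra hours: 18
Hours per day: 24
Days to hours: 19 x 24 = 456
Total: 456 + 18 = 474

474


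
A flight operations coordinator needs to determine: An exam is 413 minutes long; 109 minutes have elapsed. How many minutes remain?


Total budget: 413 minutes
Time used: 109 minutes
Remaining: 413 - 109 = 304 minutes
Percent used: 26.4%
Percent remaining: 73.6%

304


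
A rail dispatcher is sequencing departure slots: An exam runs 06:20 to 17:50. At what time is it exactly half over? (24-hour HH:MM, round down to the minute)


Start time: 06:20 = 380 minutes from midnight
End time: 17:50 = 1070 minutes from midnight
Sum: 380 + 1070 = 1450
Midpoint: 1450 / 2 = 725 minutes
Convert: 725 / 60 = 12 hours, 5 minutes
Result: 12:05

12:05


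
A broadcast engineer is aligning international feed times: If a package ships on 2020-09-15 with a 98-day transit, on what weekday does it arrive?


Start: 2020-09-15 (Tuesday)
Step 1 - find target date: add 98 days
  2020-09-15 + 98 days = 2020-12-22
Step 2 - day of week:
  98 mod 7 = 0
  Tuesday + 0 days -> Tuesday
Result: Tuesday (2020-12-22)

Tuesday


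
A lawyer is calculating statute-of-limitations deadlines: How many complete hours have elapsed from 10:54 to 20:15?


Start: 10:54
End: 20:15
Hour difference: 20 - 10 = 10 hours
Minute difference: 15 - 54 = -39 minutes
Total minutes: 561
Complete hours: 561 / 60 = 9 (remainder 21)

9


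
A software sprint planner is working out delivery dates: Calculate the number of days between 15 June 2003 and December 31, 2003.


Start: June 15, 2003
End: December 31, 2003
Days left in June: 15
July: 31
August: 31
September: 30
October: 31
... plus remaining months
Sum of remaining months: 184
Total: 15 + 184 = 199

199


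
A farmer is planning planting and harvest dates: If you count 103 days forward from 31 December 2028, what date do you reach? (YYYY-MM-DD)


Start: 2028-12-31
Adding 103 days
Days remaining in December: 0
After December: 103 days still to add
January 2029: 31 days, 72 remaining
February 2029: 28 days, 44 remaining
March 2029: 31 days, 13 remaining
April 2029 has 30 days, need 13
Result: 2029-04-13

2029-04-13


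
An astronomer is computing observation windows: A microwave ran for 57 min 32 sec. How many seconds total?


Minutes: 57
Extra seconds: 32
Seconds per minute: 60
Minutes to seconds: 57 x 60 = 3420
Total: 3420 + 32 = 3452

3452


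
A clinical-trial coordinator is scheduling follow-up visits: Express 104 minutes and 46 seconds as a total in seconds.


Minutes: 104
Seconds: 46
Convert minutes to seconds: 104 x 60 = 6240
Add remaining seconds: 6240 + 46 = 6286

6286


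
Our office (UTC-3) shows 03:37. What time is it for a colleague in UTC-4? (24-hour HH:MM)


Local time: 03:37 at UTC-3 (offset -3h)
Target zone: UTC-4 (offset -4h)
Difference: -4 - (-3) = -1 hours
Calculation: 3 + (-1) = 2
Result: 02:37

02:37


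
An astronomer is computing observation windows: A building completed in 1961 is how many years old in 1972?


Birth year: 1961
Current year: 1972
Age = current year - birth year
Age = 1972 - 1961 = 11

11


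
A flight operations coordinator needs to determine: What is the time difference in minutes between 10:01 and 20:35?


Start time: 10:01 = 601 minutes from midnight
End time: 20:35 = 1235 minutes from midnight
Difference: 1235 - 601 = 634 minutes
That is 10 hours and 34 minutes

634


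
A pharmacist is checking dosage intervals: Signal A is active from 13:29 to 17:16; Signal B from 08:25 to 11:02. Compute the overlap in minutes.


Interval A: [809, 1036] minutes from midnight
Interval B: [505, 662] minutes from midnight
Overlap start = max(809, 505) = 809
Overlap end = min(1036, 662) = 662
End <= start, so the intervals do not overlap: 0 minutes

0


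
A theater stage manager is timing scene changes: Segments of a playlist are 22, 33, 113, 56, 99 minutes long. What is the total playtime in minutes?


Durations: 22, 33, 113, 56, 99
Running sum: 22
+ 33 = 55
+ 113 = 168
+ 56 = 224
+ 99 = 323
Total duration: 323 minutes
That is 5 hours and 23 minutes

323


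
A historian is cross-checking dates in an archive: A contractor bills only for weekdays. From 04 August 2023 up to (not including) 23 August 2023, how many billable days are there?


Start: 2023-08-04 (Friday)
End (exclusive): 2023-08-23 (Wednesday)
Total calendar days: 19
Full weeks: 19 // 7 = 2 -> 10 weekdays
Remaining 5 days starting on Friday:
  Fri(w), Sat(-), Sun(-), Mon(w), Tue(w) -> 3 weekdays
Total business days: 10 + 3 = 13

13


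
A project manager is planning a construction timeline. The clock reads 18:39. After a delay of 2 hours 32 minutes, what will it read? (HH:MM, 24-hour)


Start time: 18:39
Adding: 2 hours 32 minutes
Minutes: 39 + 32 = 71
Minute overflow: 71 >= 60, so carry 1 hour, minutes = 11
Hours: 18 + 2 + 1 = 21
Result: 21:11

21:11


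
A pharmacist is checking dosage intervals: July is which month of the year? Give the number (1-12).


Calendar month order:
6. June
7. July <--
8. August
July is month number 7

7


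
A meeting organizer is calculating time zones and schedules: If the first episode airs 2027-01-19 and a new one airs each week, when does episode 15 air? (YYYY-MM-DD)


First occurrence: 2027-01-19 (occurrence 1)
Each occurrence is 7 days after the previous.
Occurrence 15 is 14 weeks after the first.
14 weeks = 98 days
2027-01-19 + 98 days = 2027-04-27

2027-04-27


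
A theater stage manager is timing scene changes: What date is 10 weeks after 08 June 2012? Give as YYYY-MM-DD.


Start: 2012-06-08
Weeks to add: 10
Convert to days: 10 x 7 = 70 days
Add 70 days to 2012-06-08
Result: 2012-08-17

2012-08-17


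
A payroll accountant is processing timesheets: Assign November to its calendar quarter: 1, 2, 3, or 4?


Month: November (month 11)
Q1: January-March (months 1-3)
Q2: April-June (months 4-6)
Q3: July-September (months 7-9)
Q4: October-December (months 10-12)
Month 11 falls in Q4

4


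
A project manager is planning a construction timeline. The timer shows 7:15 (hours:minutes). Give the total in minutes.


Hours: 7
Minutes: 15
Convert hours to minutes: 7 x 60 = 420
Add remaining minutes: 420 + 15 = 435

435


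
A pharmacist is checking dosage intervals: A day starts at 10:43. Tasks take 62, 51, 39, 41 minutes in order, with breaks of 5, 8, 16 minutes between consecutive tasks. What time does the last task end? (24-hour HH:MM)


Start: 10:43 = 643 min from midnight
  after task 1 (62 min): 11:45
  after break (5 min): 11:50
  after task 2 (51 min): 12:41
  after break (8 min): 12:49
  after task 3 (39 min): 13:28
  after break (16 min): 13:44
  after task 4 (41 min): 14:25
Total elapsed: 222 minutes
End time: 14:25

14:25


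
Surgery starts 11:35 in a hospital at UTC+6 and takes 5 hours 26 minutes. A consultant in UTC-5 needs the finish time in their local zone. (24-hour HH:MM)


Start: 11:35 in UTC+6
Step 1 - add duration:
  minutes: 35 + 26 = 61 (carry 1h)
  hours: 11 + 5 + 1 = 17
  end in UTC+6: 17:01
Step 2 - convert UTC+6 -> UTC-5:
  offset difference: -5 - (6) = -11 hours
  17 + (-11) = 6 -> mod 24 = 6
Result: 06:01 in UTC-5

06:01


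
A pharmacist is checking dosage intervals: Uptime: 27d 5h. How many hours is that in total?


Days: 27
Extra hours: 5
Hours per day: 24
Days to hours: 27 x 24 = 648
Total: 648 + 5 = 653

653


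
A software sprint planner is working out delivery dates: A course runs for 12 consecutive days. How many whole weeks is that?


Total days: 12
Days per week: 7
Division: 12 / 7 = 1 remainder 5
Complete weeks: 1
Remaining days: 5

1


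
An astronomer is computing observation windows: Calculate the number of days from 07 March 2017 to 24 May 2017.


Start date: 2017-03-07
End date: 2017-05-24
Mar 2017: +25 days
Apr 2017: +30 days
May 2017: +23 days
Total: 78 days

78


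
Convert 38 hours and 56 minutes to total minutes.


Hours: 38
Extra minutes: 56
Minutes per hour: 60
Hours to minutes: 38 x 60 = 2280
Total: 2280 + 56 = 2336

2336


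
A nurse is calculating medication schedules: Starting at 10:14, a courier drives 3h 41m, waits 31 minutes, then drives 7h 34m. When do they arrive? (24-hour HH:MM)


Depart: 10:14
Leg 1: +221 min -> 13:55
Layover: +31 min -> 14:26
Leg 2: +454 min -> 22:00
Total travel: 706 minutes = 11h 46m
Arrival: 22:00

22:00


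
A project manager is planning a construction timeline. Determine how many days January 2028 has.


Month: January
Year: 2028
January is a 31-day month
Total: 31 days

31


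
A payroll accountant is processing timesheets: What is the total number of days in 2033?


Year: 2033
Check leap year rules:
Divisible by 4? No
2033 is not a leap year
Days: 365

365


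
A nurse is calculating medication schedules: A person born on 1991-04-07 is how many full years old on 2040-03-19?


Birth: 1991-04-07
Reference: 2040-03-19
Year difference: 2040 - 1991 = 49
Has birthday (04-07) occurred by 03-19? No
Birthday not yet reached this year -> subtract 1
Age in full years: 48

48


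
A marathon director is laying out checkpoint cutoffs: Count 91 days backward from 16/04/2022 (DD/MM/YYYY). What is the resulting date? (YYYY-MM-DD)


Start: 2022-04-16
Subtracting 91 days
Days already passed in April: 16
After going back through April: 75 more days to subtract
March 2022: 31 days, 44 remaining
February 2022: 28 days, 16 remaining
January 2022 has 31 days, need 16
Result: 2022-01-15

2022-01-15


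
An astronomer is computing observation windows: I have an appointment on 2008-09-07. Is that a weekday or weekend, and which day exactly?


Date: 2008-09-07
January 1, 2008 is a Tuesday
Day of year: 251
Offset from Jan 1: 250 days
250 mod 7 = 5
Result: Sunday

Sunday


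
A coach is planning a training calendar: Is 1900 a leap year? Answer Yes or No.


Year: 1900
Divisible by 4? 1900 / 4 = 475.0 -> Yes
Divisible by 100? 1900 / 100 = 19.0 -> Yes
Divisible by 400? 1900 / 400 = 4.75 -> No
Divisible by 100 but not 400, so NOT a leap year

No


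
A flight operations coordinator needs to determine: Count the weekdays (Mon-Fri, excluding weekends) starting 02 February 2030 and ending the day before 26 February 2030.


Start: 2030-02-02 (Saturday)
End (exclusive): 2030-02-26 (Tuesday)
Total calendar days: 24
Full weeks: 24 // 7 = 3 -> 15 weekdays
Remaining 3 days starting on Saturday:
  Sat(-), Sun(-), Mon(w) -> 1 weekdays
Total business days: 15 + 1 = 16

16


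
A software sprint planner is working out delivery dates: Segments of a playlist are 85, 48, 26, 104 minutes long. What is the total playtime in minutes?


Durations: 85, 48, 26, 104
Running sum: 85
+ 48 = 133
+ 26 = 159
+ 104 = 263
Total duration: 263 minutes
That is 4 hours and 23 minutes

263


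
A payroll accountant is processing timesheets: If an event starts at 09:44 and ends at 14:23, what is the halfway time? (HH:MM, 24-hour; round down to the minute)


Start time: 09:44 = 584 minutes from midnight
End time: 14:23 = 863 minutes from midnight
Sum: 584 + 863 = 1447
Midpoint: 1447 / 2 = 723 minutes
Convert: 723 / 60 = 12 hours, 3 minutes
Result: 12:03

12:03


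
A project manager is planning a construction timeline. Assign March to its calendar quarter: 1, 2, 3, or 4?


Month: March (month 3)
Q1: January-March (months 1-3)
Q2: April-June (months 4-6)
Q3: July-September (months 7-9)
Q4: October-December (months 10-12)
Month 3 falls in Q1

1


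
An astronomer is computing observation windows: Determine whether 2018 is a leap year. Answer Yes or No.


Year: 2018
Divisible by 4? 2018 / 4 = 504.5 -> No
Not divisible by 4, so NOT a leap year

No


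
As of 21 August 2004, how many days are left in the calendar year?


Start: August 21, 2004
End: December 31, 2004
Days left in August: 10
September: 30
October: 31
November: 30
December: 31
Sum of remaining months: 122
Total: 10 + 122 = 132

132


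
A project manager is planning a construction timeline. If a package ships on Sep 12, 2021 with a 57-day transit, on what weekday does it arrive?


Start: 2021-09-12 (Sunday)
Step 1 - find target date: add 57 days
  2021-09-12 + 57 days = 2021-11-08
Step 2 - day of week:
  57 mod 7 = 1
  Sunday + 1 days -> Monday
Result: Monday (2021-11-08)

Monday


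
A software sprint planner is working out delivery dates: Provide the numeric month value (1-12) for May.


Calendar month order:
4. April
5. May <--
6. June
May is month number 5

5


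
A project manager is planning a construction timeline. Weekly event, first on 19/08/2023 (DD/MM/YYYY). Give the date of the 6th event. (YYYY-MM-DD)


First occurrence: 2023-08-19 (occurrence 1)
Each occurrence is 7 days after the previous.
Occurrence 6 is 5 weeks after the first.
5 weeks = 35 days
2023-08-19 + 35 days = 2023-09-23

2023-09-23


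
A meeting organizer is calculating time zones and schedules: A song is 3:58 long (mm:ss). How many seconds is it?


Minutes: 3
Extra seconds: 58
Seconds per minute: 60
Minutes to seconds: 3 x 60 = 180
Total: 180 + 58 = 238

238


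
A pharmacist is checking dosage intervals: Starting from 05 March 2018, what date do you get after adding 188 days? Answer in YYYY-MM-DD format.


Start: 2018-03-05
Adding 188 days
Days remaining in March: 26
After March: 162 days still to add
April 2018: 30 days, 132 remaining
May 2018: 31 days, 101 remaining
June 2018: 30 days, 71 remaining
July 2018: 31 days, 40 remaining
Result: 2018-09-09

2018-09-09


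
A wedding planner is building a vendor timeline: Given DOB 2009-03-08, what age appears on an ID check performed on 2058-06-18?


Birth: 2009-03-08
Reference: 2058-06-18
Year difference: 2058 - 2009 = 49
Has birthday (03-08) occurred by 06-18? Yes
Age in full years: 49

49


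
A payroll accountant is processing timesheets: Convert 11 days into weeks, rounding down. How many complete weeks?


Total days: 11
Days per week: 7
Division: 11 / 7 = 1 remainder 4
Complete weeks: 1
Remaining days: 4

1


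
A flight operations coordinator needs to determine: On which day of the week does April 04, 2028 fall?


Date: 2028-04-04
January 1, 2028 is a Saturday
Day of year: 95
Offset from Jan 1: 94 days
94 mod 7 = 3
Result: Tuesday

Tuesday


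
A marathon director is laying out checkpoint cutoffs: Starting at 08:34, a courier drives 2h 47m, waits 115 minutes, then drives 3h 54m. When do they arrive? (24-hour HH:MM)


Depart: 08:34
Leg 1: +167 min -> 11:21
Layover: +115 min -> 13:16
Leg 2: +234 min -> 17:10
Total travel: 516 minutes = 8h 36m
Arrival: 17:10

17:10


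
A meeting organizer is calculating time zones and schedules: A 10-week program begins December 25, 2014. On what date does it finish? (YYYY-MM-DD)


Start: 2014-12-25
Weeks to add: 10
Convert to days: 10 x 7 = 70 days
Add 70 days to 2014-12-25
Result: 2015-03-05

2015-03-05


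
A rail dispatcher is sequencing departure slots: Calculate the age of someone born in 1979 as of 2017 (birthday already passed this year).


Birth year: 1979
Current year: 2017
Age = current year - birth year
Age = 2017 - 1979 = 38

38


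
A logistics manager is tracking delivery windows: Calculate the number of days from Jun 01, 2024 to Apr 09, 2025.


Start date: 2024-06-01
End date: 2025-04-09
Jun 2024: +30 days
Jul 2024: +31 days
Aug 2024: +31 days
... (8 more months)
Total: 312 days

312


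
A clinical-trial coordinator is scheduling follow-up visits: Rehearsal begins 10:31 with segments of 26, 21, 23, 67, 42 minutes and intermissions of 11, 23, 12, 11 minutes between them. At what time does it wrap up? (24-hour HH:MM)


Start: 10:31 = 631 min from midnight
  after task 1 (26 min): 10:57
  after break (11 min): 11:08
  after task 2 (21 min): 11:29
  after break (23 min): 11:52
  after task 3 (23 min): 12:15
  after break (12 min): 12:27
  after task 4 (67 min): 13:34
  after break (11 min): 13:45
  after task 5 (42 min): 14:27
Total elapsed: 236 minutes
End time: 14:27

14:27


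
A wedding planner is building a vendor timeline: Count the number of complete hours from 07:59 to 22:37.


Start: 07:59
End: 22:37
Hour difference: 22 - 7 = 15 hours
Minute difference: 37 - 59 = -22 minutes
Total minutes: 878
Complete hours: 878 / 60 = 14 (remainder 38)

14


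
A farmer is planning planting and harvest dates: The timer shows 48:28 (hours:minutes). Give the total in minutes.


Hours: 48
Minutes: 28
Convert hours to minutes: 48 x 60 = 2880
Add remaining minutes: 2880 + 28 = 2908

2908


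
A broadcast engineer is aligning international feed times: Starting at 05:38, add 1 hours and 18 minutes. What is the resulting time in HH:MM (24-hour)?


Start time: 05:38
Adding: 1 hours 18 minutes
Minutes: 38 + 18 = 56
Hours: 5 + 1 + 0 = 6
Result: 06:56

06:56


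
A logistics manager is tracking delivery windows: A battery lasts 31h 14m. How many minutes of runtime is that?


Hours: 31
Extra minutes: 14
Minutes per hour: 60
Hours to minutes: 31 x 60 = 1860
Total: 1860 + 14 = 1874

1874


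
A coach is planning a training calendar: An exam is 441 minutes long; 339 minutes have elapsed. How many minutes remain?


Total budget: 441 minutes
Time used: 339 minutes
Remaining: 441 - 339 = 102 minutes
Percent used: 76.9%
Percent remaining: 23.1%

102


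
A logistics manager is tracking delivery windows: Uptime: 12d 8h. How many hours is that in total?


Days: 12
Extra hours: 8
Hours per day: 24
Days to hours: 12 x 24 = 288
Total: 288 + 8 = 296

296


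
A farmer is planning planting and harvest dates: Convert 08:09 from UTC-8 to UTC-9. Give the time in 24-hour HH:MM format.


Local time: 08:09 at UTC-8 (offset -8h)
Target zone: UTC-9 (offset -9h)
Difference: -9 - (-8) = -1 hours
Calculation: 8 + (-1) = 7
Result: 07:09

07:09


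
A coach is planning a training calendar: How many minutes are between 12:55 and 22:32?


Start time: 12:55 = 775 minutes from midnight
End time: 22:32 = 1352 minutes from midnight
Difference: 1352 - 775 = 577 minutes
That is 9 hours and 37 minutes

577


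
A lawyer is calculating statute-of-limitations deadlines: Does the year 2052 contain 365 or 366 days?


Year: 2052
Check leap year rules:
Divisible by 4? Yes
Divisible by 100? No
2052 is a leap year
Days: 366

366


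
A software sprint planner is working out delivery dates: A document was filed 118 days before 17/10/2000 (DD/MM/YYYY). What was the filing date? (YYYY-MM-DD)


Start: 2000-10-17
Subtracting 118 days
Days already passed in October: 17
After going back through October: 101 more days to subtract
September 2000: 30 days, 71 remaining
August 2000: 31 days, 40 remaining
July 2000: 31 days, 9 remaining
June 2000 has 30 days, need 9
Result: 2000-06-21

2000-06-21


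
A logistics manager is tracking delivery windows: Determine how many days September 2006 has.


Month: September
Year: 2006
September is a 30-day month
Total: 30 days

30


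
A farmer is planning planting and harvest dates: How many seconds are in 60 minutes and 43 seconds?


Minutes: 60
Seconds: 43
Convert minutes to seconds: 60 x 60 = 3600
Add remaining seconds: 3600 + 43 = 3643

3643


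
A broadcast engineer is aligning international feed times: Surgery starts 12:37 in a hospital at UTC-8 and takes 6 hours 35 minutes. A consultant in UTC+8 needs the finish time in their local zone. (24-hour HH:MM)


Start: 12:37 in UTC-8
Step 1 - add duration:
  minutes: 37 + 35 = 72 (carry 1h)
  hours: 12 + 6 + 1 = 19
  end in UTC-8: 19:12
Step 2 - convert UTC-8 -> UTC+8:
  offset difference: 8 - (-8) = 16 hours
  19 + (16) = 35 -> mod 24 = 11
Result: 11:12 in UTC+8

11:12


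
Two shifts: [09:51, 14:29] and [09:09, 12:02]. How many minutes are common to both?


Interval A: [591, 869] minutes from midnight
Interval B: [549, 722] minutes from midnight
Overlap start = max(591, 549) = 591
Overlap end = min(869, 722) = 722
Overlap = 722 - 591 = 131 minutes

131


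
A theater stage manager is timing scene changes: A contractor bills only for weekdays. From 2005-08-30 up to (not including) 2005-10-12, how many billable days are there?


Start: 2005-08-30 (Tuesday)
End (exclusive): 2005-10-12 (Wednesday)
Total calendar days: 43
Full weeks: 43 // 7 = 6 -> 30 weekdays
Remaining 1 days starting on Tuesday:
  Tue(w) -> 1 weekdays
Total business days: 30 + 1 = 31

31


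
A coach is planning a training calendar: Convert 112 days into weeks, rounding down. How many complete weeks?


Total days: 112
Days per week: 7
Division: 112 / 7 = 16 remainder 0
Complete weeks: 16
Remaining days: 0

16


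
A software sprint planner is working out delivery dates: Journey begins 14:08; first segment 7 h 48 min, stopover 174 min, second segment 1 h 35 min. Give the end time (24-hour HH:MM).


Depart: 14:08
Leg 1: +468 min -> 21:56
Layover: +174 min -> 00:50
Leg 2: +95 min -> 02:25
Total travel: 737 minutes = 12h 17m
Arrival: 02:25

02:25


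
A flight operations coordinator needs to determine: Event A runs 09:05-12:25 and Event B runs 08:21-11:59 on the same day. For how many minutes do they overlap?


Interval A: [545, 745] minutes from midnight
Interval B: [501, 719] minutes from midnight
Overlap start = max(545, 501) = 545
Overlap end = min(745, 719) = 719
Overlap = 719 - 545 = 174 minutes

174


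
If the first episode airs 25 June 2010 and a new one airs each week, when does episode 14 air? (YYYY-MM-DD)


First occurrence: 2010-06-25 (occurrence 1)
Each occurrence is 7 days after the previous.
Occurrence 14 is 13 weeks after the first.
13 weeks = 91 days
2010-06-25 + 91 days = 2010-09-24

2010-09-24


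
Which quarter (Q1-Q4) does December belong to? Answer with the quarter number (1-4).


Month: December (month 12)
Q1: January-March (months 1-3)
Q2: April-June (months 4-6)
Q3: July-September (months 7-9)
Q4: October-December (months 10-12)
Month 12 falls in Q4

4


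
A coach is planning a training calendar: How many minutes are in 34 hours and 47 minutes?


Hours: 34
Extra minutes: 47
Minutes per hour: 60
Hours to minutes: 34 x 60 = 2040
Total: 2040 + 47 = 2087

2087


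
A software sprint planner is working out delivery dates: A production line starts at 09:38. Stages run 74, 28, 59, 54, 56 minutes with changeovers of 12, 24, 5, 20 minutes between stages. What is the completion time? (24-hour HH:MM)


Start: 09:38 = 578 min from midnight
  after task 1 (74 min): 10:52
  after break (12 min): 11:04
  after task 2 (28 min): 11:32
  after break (24 min): 11:56
  after task 3 (59 min): 12:55
  after break (5 min): 13:00
  after task 4 (54 min): 13:54
  after break (20 min): 14:14
  after task 5 (56 min): 15:10
Total elapsed: 332 minutes
End time: 15:10

15:10


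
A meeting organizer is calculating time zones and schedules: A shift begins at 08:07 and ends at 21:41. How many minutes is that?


Start time: 08:07 = 487 minutes from midnight
End time: 21:41 = 1301 minutes from midnight
Difference: 1301 - 487 = 814 minutes
That is 13 hours and 34 minutes

814


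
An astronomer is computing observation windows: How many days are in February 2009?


Month: February
Year: 2009
2009 is not a leap year
February has 28 days
Total: 28 days

28


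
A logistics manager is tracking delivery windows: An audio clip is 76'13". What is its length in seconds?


Minutes: 76
Seconds: 13
Convert minutes to seconds: 76 x 60 = 4560
Add remaining seconds: 4560 + 13 = 4573

4573


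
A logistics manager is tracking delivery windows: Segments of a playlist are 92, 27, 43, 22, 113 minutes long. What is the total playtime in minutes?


Durations: 92, 27, 43, 22, 113
Running sum: 92
+ 27 = 119
+ 43 = 162
+ 22 = 184
+ 113 = 297
Total duration: 297 minutes
That is 4 hours and 57 minutes

297


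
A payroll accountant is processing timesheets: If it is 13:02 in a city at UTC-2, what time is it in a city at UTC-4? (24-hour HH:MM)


Local time: 13:02 at UTC-2 (offset -2h)
Target zone: UTC-4 (offset -4h)
Difference: -4 - (-2) = -2 hours
Calculation: 13 + (-2) = 11
Result: 11:02

11:02


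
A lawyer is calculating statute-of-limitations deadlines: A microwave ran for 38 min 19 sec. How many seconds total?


Minutes: 38
Extra seconds: 19
Seconds per minute: 60
Minutes to seconds: 38 x 60 = 2280
Total: 2280 + 19 = 2299

2299


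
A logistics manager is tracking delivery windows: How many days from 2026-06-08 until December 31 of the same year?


Start: June 08, 2026
End: December 31, 2026
Days left in June: 22
July: 31
August: 31
September: 30
October: 31
... plus remaining months
Sum of remaining months: 184
Total: 22 + 184 = 206

206


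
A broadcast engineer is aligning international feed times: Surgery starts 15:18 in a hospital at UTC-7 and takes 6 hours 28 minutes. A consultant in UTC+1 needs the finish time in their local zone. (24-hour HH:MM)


Start: 15:18 in UTC-7
Step 1 - add duration:
  minutes: 18 + 28 = 46
  hours: 15 + 6 + 0 = 21
  end in UTC-7: 21:46
Step 2 - convert UTC-7 -> UTC+1:
  offset difference: 1 - (-7) = 8 hours
  21 + (8) = 29 -> mod 24 = 5
Result: 05:46 in UTC+1

05:46


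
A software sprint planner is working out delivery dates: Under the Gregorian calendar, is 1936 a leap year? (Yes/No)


Year: 1936
Divisible by 4? 1936 / 4 = 484.0 -> Yes
Divisible by 100? 1936 / 100 = 19.36 -> No
Divisible by 4 but not 100, so it IS a leap year

Yes


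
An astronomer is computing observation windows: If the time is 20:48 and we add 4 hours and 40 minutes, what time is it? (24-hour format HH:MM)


Start time: 20:48
Adding: 4 hours 40 minutes
Minutes: 48 + 40 = 88
Minute overflow: 88 >= 60, so carry 1 hour, minutes = 28
Hours: 20 + 4 + 1 = 25
Hour wraparound: 25 mod 24 = 1
Result: 01:28

01:28


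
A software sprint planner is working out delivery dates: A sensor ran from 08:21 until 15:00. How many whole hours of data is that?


Start: 08:21
End: 15:00
Hour difference: 15 - 8 = 7 hours
Minute difference: 0 - 21 = -21 minutes
Total minutes: 399
Complete hours: 399 / 60 = 6 (remainder 39)

6


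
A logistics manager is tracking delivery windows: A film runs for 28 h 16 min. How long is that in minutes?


Hours: 28
Minutes: 16
Convert hours to minutes: 28 x 60 = 1680
Add remaining minutes: 1680 + 16 = 1696

1696


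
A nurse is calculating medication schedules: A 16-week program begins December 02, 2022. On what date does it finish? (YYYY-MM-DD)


Start: 2022-12-02
Weeks to add: 16
Convert to days: 16 x 7 = 112 days
Add 112 days to 2022-12-02
Result: 2023-03-24

2023-03-24


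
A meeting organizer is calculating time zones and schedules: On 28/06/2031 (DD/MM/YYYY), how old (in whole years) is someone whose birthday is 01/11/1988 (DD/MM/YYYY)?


Birth: 1988-11-01
Reference: 2031-06-28
Year difference: 2031 - 1988 = 43
Has birthday (11-01) occurred by 06-28? No
Birthday not yet reached this year -> subtract 1
Age in full years: 42

42


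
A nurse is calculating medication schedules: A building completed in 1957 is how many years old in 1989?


Birth year: 1957
Current year: 1989
Age = current year - birth year
Age = 1989 - 1957 = 32

32


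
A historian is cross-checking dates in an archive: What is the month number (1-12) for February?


Calendar month order:
1. January
2. February <--
3. March
February is month number 2

2


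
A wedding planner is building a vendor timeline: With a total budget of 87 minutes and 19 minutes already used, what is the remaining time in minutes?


Total budget: 87 minutes
Time used: 19 minutes
Remaining: 87 - 19 = 68 minutes
Percent used: 21.8%
Percent remaining: 78.2%

68


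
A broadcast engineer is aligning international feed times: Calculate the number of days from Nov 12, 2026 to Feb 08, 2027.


Start date: 2026-11-12
End date: 2027-02-08
Nov 2026: +19 days
Dec 2026: +31 days
Jan 2027: +31 days
Feb 2027: +7 days
Total: 88 days

88


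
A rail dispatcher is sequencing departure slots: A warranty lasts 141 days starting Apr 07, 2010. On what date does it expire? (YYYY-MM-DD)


Start: 2010-04-07
Adding 141 days
Days remaining in April: 23
After April: 118 days still to add
May 2010: 31 days, 87 remaining
June 2010: 30 days, 57 remaining
July 2010: 31 days, 26 remaining
August 2010 has 31 days, need 26
Result: 2010-08-26

2010-08-26


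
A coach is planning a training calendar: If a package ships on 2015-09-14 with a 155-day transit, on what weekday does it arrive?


Start: 2015-09-14 (Monday)
Step 1 - find target date: add 155 days
  2015-09-14 + 155 days = 2016-02-16
Step 2 - day of week:
  155 mod 7 = 1
  Monday + 1 days -> Tuesday
Result: Tuesday (2016-02-16)

Tuesday


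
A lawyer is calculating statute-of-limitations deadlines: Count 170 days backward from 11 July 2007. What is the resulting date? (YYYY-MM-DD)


Start: 2007-07-11
Subtracting 170 days
Days already passed in July: 11
After going back through July: 159 more days to subtract
June 2007: 30 days, 129 remaining
May 2007: 31 days, 98 remaining
April 2007: 30 days, 68 remaining
March 2007: 31 days, 37 remaining
Result: 2007-01-22

2007-01-22


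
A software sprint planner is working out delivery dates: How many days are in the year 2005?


Year: 2005
Check leap year rules:
Divisible by 4? No
2005 is not a leap year
Days: 365

365


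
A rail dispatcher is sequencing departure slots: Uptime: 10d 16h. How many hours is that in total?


Days: 10
Extra hours: 16
Hours per day: 24
Days to hours: 10 x 24 = 240
Total: 240 + 16 = 256

256


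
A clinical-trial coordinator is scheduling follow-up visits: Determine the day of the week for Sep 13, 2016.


Date: 2016-09-13
January 1, 2016 is a Friday
Day of year: 257
Offset from Jan 1: 256 days
256 mod 7 = 4
Result: Tuesday

Tuesday


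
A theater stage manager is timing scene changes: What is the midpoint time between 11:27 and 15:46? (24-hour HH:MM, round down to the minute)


Start time: 11:27 = 687 minutes from midnight
End time: 15:46 = 946 minutes from midnight
Sum: 687 + 946 = 1633
Midpoint: 1633 / 2 = 816 minutes
Convert: 816 / 60 = 13 hours, 36 minutes
Result: 13:36

13:36


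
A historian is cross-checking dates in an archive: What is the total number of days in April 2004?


Month: April
Year: 2004
April is a 30-day month
Total: 30 days

30


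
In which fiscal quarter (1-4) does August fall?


Month: August (month 8)
Q1: January-March (months 1-3)
Q2: April-June (months 4-6)
Q3: July-September (months 7-9)
Q4: October-December (months 10-12)
Month 8 falls in Q3

3


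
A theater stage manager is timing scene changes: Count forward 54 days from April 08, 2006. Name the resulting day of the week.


Start: 2006-04-08 (Saturday)
Step 1 - find target date: add 54 days
  2006-04-08 + 54 days = 2006-06-01
Step 2 - day of week:
  54 mod 7 = 5
  Saturday + 5 days -> Thursday
Result: Thursday (2006-06-01)

Thursday


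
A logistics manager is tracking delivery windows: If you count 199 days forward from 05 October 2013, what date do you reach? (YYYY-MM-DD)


Start: 2013-10-05
Adding 199 days
Days remaining in October: 26
After October: 173 days still to add
November 2013: 30 days, 143 remaining
December 2013: 31 days, 112 remaining
January 2014: 31 days, 81 remaining
February 2014: 28 days, 53 remaining
Result: 2014-04-22

2014-04-22


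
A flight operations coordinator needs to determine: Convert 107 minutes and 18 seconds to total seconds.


Minutes: 107
Extra seconds: 18
Seconds per minute: 60
Minutes to seconds: 107 x 60 = 6420
Total: 6420 + 18 = 6438

6438


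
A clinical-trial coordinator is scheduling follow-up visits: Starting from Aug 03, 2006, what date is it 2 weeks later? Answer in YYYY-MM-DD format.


Start: 2006-08-03
Weeks to add: 2
Convert to days: 2 x 7 = 14 days
Add 14 days to 2006-08-03
Result: 2006-08-17

2006-08-17


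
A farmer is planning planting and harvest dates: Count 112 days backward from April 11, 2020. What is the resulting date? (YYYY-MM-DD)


Start: 2020-04-11
Subtracting 112 days
Days already passed in April: 11
After going back through April: 101 more days to subtract
March 2020: 31 days, 70 remaining
February 2020: 29 days, 41 remaining
January 2020: 31 days, 10 remaining
December 2019 has 31 days, need 10
Result: 2019-12-21

2019-12-21


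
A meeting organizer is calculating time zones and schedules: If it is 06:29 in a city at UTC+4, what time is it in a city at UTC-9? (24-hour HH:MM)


Local time: 06:29 at UTC+4 (offset 4h)
Target zone: UTC-9 (offset -9h)
Difference: -9 - (4) = -13 hours
Calculation: 6 + (-13) = -7
Wraparound: (-7) mod 24 = 17
Result: 17:29

17:29


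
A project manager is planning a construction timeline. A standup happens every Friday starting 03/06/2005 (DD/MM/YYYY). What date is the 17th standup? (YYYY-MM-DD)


First occurrence: 2005-06-03 (occurrence 1)
Each occurrence is 7 days after the previous.
Occurrence 17 is 16 weeks after the first.
16 weeks = 112 days
2005-06-03 + 112 days = 2005-09-23

2005-09-23
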